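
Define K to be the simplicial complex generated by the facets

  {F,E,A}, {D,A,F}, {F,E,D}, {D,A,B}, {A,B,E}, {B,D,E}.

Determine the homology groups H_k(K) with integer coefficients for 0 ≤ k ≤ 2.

Order the vertices as A < B < D < E < F. Listing each simplex with vertices in this order, K has dimension 2 with simplices:

  0-simplices (5): A, B, D, E, F
  1-simplices (9): AB, AD, AE, AF, BD, BE, DE, DF, EF
  2-simplices (6): ABD, ABE, ADF, AEF, BDE, DEF

so the chain groups are C_0 ≅ Z^5, C_1 ≅ Z^9, C_2 ≅ Z^6.

∂_1: C_1 → C_0 is given by ∂[p,q] = [q] − [p]. For instance
  ∂BD = D − B.
The resulting 5×9 matrix has rank 4, and its Smith normal form has invariant factors (1,1,1,1).

∂_2: C_2 → C_1 sends each 2-simplex [p,q,r] to [q,r] − [p,r] + [p,q]. For instance
  ∂DEF = EF − DF + DE,
  ∂ABD = BD − AD + AB.
The resulting 9×6 matrix has rank 5, and its Smith normal form has invariant factors (1,1,1,1,1).

Computing H_k = (kernel of ∂_k) / (image of ∂_{k+1}):

  H_0: rank C_0 − rank ∂_1 = 5 − 4 = 1, and the invariant factors of ∂_1 are all 1, so H_0 ≅ Z.
  H_1: rank ker ∂_1 − rank ∂_2 = (9 − 4) − 5 = 0, and the invariant factors of ∂_2 are all 1, so H_1 ≅ 0.
  H_2: rank ker ∂_2 − rank ∂_3 = (6 − 5) − 0 = 1, and there is no ∂_3, so H_2 ≅ Z.

H_0 ≅ Z,  H_1 = 0,  H_2 ≅ Z.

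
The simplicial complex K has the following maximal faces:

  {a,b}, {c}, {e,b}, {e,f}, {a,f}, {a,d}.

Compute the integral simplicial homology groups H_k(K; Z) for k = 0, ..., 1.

Fix the vertex order a < b < c < d < e < f and write every simplex with vertices in increasing order. Then dim K = 1 and the simplices of K are:

  0-simplices (6): a, b, c, d, e, f
  1-simplices (5): ab, ad, af, be, ef

Hence C_0 ≅ Z^6, C_1 ≅ Z^5.

The boundary map ∂_1: C_1 → C_0 sends each edge [p,q] (with p < q) to q − p. For instance
  ∂ad = d − a.
The 6×5 boundary matrix has rank 4 and Smith normal form diag(1,1,1,1).

Computing H_k = (kernel of ∂_k) / (image of ∂_{k+1}):

  H_0: rank C_0 − rank ∂_1 = 6 − 4 = 2, and the invariant factors of ∂_1 are all 1, so H_0 ≅ Z^2.
  H_1: rank ker ∂_1 − rank ∂_2 = (5 − 4) − 0 = 1, and there is no ∂_2, so H_1 ≅ Z.

H_0 ≅ Z^2,  H_1 ≅ Z.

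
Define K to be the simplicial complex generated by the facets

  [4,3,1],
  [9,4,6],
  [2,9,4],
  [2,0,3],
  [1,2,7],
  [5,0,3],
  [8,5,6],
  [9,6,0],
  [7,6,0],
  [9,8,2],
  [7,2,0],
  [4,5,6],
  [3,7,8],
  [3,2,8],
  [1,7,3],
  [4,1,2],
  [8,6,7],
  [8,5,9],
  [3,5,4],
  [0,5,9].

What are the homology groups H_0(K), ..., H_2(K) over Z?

Fix the vertex order 0 < 1 < 2 < 3 < 4 < 5 < 6 < 7 < 8 < 9 and write every simplex with vertices in increasing order. Then dim K = 2 and the simplices of K are:

  0-simplices (10): [0], [1], [2], [3], [4], [5], [6], [7], [8], [9]
  1-simplices (30): (30 of them)
  2-simplices (20): (20 of them)

giving chain groups C_0 ≅ Z^10, C_1 ≅ Z^30, C_2 ≅ Z^20.

∂_1: C_1 → C_0 sends each edge [p,q] (with p < q) to q − p. For instance
  ∂[3,7] = [7] − [3].
This gives a 10×30 integer matrix of rank 9; reducing to Smith normal form yields diagonal entries (1,1,1,1,1,1,1,1,1).

∂_2: C_2 → C_1 maps a triangle to the signed sum of its edges. For instance
  ∂[1,2,7] = [2,7] − [1,7] + [1,2],
  ∂[0,6,7] = [6,7] − [0,7] + [0,6].
The 30×20 boundary matrix has rank 20 and Smith normal form diag(1,1,1,1,1,1,1,1,1,1,1,1,1,1,1,1,1,1,1,2).

Now H_k = ker ∂_k / im ∂_{k+1}, so:

  H_0: rank C_0 − rank ∂_1 = 10 − 9 = 1, and the invariant factors of ∂_1 are all 1, so H_0 = Z.
  H_1: rank ker ∂_1 − rank ∂_2 = (30 − 9) − 20 = 1, and ∂_2 has invariant factor 2 > 1, so H_1 = Z ⊕ Z/2Z.
  H_2: rank ker ∂_2 − rank ∂_3 = (20 − 20) − 0 = 0, and there is no ∂_3, so H_2 = 0.

(K is a triangulation of the Klein bottle.)

H_0 ≅ Z,  H_1 ≅ Z ⊕ Z/2Z,  H_2 = 0.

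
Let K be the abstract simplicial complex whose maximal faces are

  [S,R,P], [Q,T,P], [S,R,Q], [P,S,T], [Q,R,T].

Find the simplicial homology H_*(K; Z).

H_0 ≅ Z,  H_1 ≅ Z,  H_2 = 0.

Order the vertices as P < Q < R < S < T. Listing each simplex with vertices in this order, K has dimension 2 with simplices:

  0-simplices (5): P, Q, R, S, T
  1-simplices (10): PQ, PR, PS, PT, QR, QS, QT, RS, RT, ST
  2-simplices (5): PQT, PRS, PST, QRS, QRT

Hence C_0 ≅ Z^5, C_1 ≅ Z^10, C_2 ≅ Z^5.

∂_1: C_1 → C_0 sends each edge [p,q] (with p < q) to q − p.
As a 5×10 matrix over Z this has rank 4, with invariant factors (1,1,1,1).

The boundary map ∂_2: C_2 → C_1 maps a triangle to the signed sum of its edges. For instance
  ∂PQT = QT − PT + PQ,
  ∂QRS = RS − QS + QR.
The 10×5 boundary matrix has rank 5 and Smith normal form diag(1,1,1,1,1).

Computing H_k = (kernel of ∂_k) / (image of ∂_{k+1}):

  H_0: rank C_0 − rank ∂_1 = 5 − 4 = 1, and the invariant factors of ∂_1 are all 1, so H_0 ≅ Z.
  H_1: rank ker ∂_1 − rank ∂_2 = (10 − 4) − 5 = 1, and the invariant factors of ∂_2 are all 1, so H_1 ≅ Z.
  H_2: rank ker ∂_2 − rank ∂_3 = (5 − 5) − 0 = 0, and there is no ∂_3, so H_2 ≅ 0.

As a check, the Euler characteristic is 5 − 10 + 5 = 0, which agrees with 1 − 1 + 0 = 0.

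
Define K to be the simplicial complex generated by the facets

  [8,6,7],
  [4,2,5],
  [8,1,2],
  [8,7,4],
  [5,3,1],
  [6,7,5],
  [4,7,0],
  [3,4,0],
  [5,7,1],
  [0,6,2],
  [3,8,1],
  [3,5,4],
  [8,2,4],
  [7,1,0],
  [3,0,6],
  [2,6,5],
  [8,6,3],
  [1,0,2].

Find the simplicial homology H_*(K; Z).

Take the total order 0 < 1 < 2 < 3 < 4 < 5 < 6 < 7 < 8 on the vertex set. Then K (dimension 2) consists of the simplices:

  0-simplices (9): [0], [1], [2], [3], [4], [5], [6], [7], [8]
  1-simplices (27): (27 of them)
  2-simplices (18): [0,1,2], [0,1,7], [0,2,6], [0,3,4], [0,3,6], [0,4,7], [1,2,8], [1,3,5], [1,3,8], [1,5,7], [2,4,5], [2,4,8], [2,5,6], [3,4,5], [3,6,8], [4,7,8], [5,6,7], [6,7,8]

giving chain groups C_0 ≅ Z^9, C_1 ≅ Z^27, C_2 ≅ Z^18.

The boundary map ∂_1: C_1 → C_0 maps an edge to its endpoints' difference, ∂[p,q] = q − p.
This gives a 9×27 integer matrix of rank 8; reducing to Smith normal form yields diagonal entries (1,1,1,1,1,1,1,1).

∂_2: C_2 → C_1 acts by ∂[p,q,r] = [q,r] − [p,r] + [p,q]. For instance
  ∂[1,5,7] = [5,7] − [1,7] + [1,5],
  ∂[2,5,6] = [5,6] − [2,6] + [2,5].
The 27×18 boundary matrix has rank 17 and Smith normal form diag(1,1,1,1,1,1,1,1,1,1,1,1,1,1,1,1,1).

Computing H_k = (kernel of ∂_k) / (image of ∂_{k+1}):

  H_0: rank C_0 − rank ∂_1 = 9 − 8 = 1, and the invariant factors of ∂_1 are all 1, so H_0 = Z.
  H_1: rank ker ∂_1 − rank ∂_2 = (27 − 8) − 17 = 2, and the invariant factors of ∂_2 are all 1, so H_1 = Z^2.
  H_2: rank ker ∂_2 − rank ∂_3 = (18 − 17) − 0 = 1, and there is no ∂_3, so H_2 = Z.

H_0 = Z,  H_1 = Z^2,  H_2 = Z.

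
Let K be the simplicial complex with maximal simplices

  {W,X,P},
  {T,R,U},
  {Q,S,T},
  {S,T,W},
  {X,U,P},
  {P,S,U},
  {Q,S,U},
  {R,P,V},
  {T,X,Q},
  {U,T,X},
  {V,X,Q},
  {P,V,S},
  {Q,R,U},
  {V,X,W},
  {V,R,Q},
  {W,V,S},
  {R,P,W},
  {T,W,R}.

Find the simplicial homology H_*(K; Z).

We work with the vertex ordering P < Q < R < S < T < U < V < W < X. The simplices of K, each written with vertices in increasing order, are:

  0-simplices (9): P, Q, R, S, T, U, V, W, X
  1-simplices (27): PR, PS, PU, PV, PW, PX, QR, QS, QT, QU, QV, QX, RT, RU, RV, RW, ST, SU, SV, SW, TU, TW, TX, UX, VW, VX, WX
  2-simplices (18): PRV, PRW, PSU, PSV, PUX, PWX, QRU, QRV, QST, QSU, QTX, QVX, RTU, RTW, STW, SVW, TUX, VWX

so the chain groups are C_0 ≅ Z^9, C_1 ≅ Z^27, C_2 ≅ Z^18.

The boundary map ∂_1: C_1 → C_0 sends each edge [p,q] (with p < q) to q − p. For instance
  ∂QU = U − Q.
As a 9×27 matrix over Z this has rank 8, with invariant factors (1,1,1,1,1,1,1,1).

∂_2: C_2 → C_1 acts by ∂[p,q,r] = [q,r] − [p,r] + [p,q]. For instance
  ∂QRV = RV − QV + QR,
  ∂PUX = UX − PX + PU.
As a 27×18 matrix over Z this has rank 18, with invariant factors (1,1,1,1,1,1,1,1,1,1,1,1,1,1,1,1,1,2).

Now H_k = ker ∂_k / im ∂_{k+1}, so:

  H_0: rank C_0 − rank ∂_1 = 9 − 8 = 1, and the invariant factors of ∂_1 are all 1, so H_0 = Z.
  H_1: rank ker ∂_1 − rank ∂_2 = (27 − 8) − 18 = 1, and ∂_2 has invariant factor 2 > 1, so H_1 = Z ⊕ Z/2.
  H_2: rank ker ∂_2 − rank ∂_3 = (18 − 18) − 0 = 0, and there is no ∂_3, so H_2 = 0.

As a check, the Euler characteristic is 9 − 27 + 18 = 0, which agrees with 1 − 1 + 0 = 0.

H_0 = Z,  H_1 = Z ⊕ Z/2,  H_2 = 0.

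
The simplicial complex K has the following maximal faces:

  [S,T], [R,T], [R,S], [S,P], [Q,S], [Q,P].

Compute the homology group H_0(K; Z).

K has 5 vertices, 6 edges.
rank ∂_0 = 0, rank ∂_1 = 4 ⇒ b_0 = 5 − 0 − 4 = 1; all invariant factors of ∂_1 are 1 so no torsion. So H_0 = Z.

H_0 = Z.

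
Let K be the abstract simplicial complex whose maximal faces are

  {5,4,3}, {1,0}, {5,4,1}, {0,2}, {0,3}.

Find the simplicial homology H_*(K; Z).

Fix the vertex order 0 < 1 < 2 < 3 < 4 < 5 and write every simplex with vertices in increasing order. Then dim K = 2 and the simplices of K are:

  0-simplices (6): [0], [1], [2], [3], [4], [5]
  1-simplices (8): [0,1], [0,2], [0,3], [1,4], [1,5], [3,4], [3,5], [4,5]
  2-simplices (2): [1,4,5], [3,4,5]

giving chain groups C_0 ≅ Z^6, C_1 ≅ Z^8, C_2 ≅ Z^2.

∂_1: C_1 → C_0 maps an edge to its endpoints' difference, ∂[p,q] = q − p. For instance
  ∂[1,5] = [5] − [1].
As a 6×8 matrix over Z this has rank 5, with invariant factors (1,1,1,1,1).

Boundary ∂_2: C_2 → C_1 maps a triangle to the signed sum of its edges. For instance
  ∂[1,4,5] = [4,5] − [1,5] + [1,4],
  ∂[3,4,5] = [4,5] − [3,5] + [3,4].
The 8×2 boundary matrix has rank 2 and Smith normal form diag(1,1).

Reading off H_k = ker ∂_k / im ∂_{k+1}:

  H_0: rank C_0 − rank ∂_1 = 6 − 5 = 1, and the invariant factors of ∂_1 are all 1, so H_0 ≅ Z.
  H_1: rank ker ∂_1 − rank ∂_2 = (8 − 5) − 2 = 1, and the invariant factors of ∂_2 are all 1, so H_1 ≅ Z.
  H_2: rank ker ∂_2 − rank ∂_3 = (2 − 2) − 0 = 0, and there is no ∂_3, so H_2 ≅ 0.

As a check, the Euler characteristic is 6 − 8 + 2 = 0, which agrees with 1 − 1 + 0 = 0.

H_0 = Z,  H_1 = Z,  H_2 = 0.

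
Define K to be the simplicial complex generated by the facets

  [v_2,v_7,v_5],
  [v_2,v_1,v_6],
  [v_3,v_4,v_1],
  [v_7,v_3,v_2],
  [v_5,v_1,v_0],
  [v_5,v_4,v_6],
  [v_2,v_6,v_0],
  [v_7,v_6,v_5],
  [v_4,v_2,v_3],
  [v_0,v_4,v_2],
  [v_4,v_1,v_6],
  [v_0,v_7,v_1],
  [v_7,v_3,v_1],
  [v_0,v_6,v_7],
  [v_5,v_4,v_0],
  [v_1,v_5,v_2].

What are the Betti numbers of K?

b_0 = 1, b_1 = 2, b_2 = 1.

Order the vertices as v_0 < v_1 < v_2 < v_3 < v_4 < v_5 < v_6 < v_7. Listing each simplex with vertices in this order, K has dimension 2 with simplices:

  0-simplices (8): [v_0], [v_1], [v_2], [v_3], [v_4], [v_5], [v_6], [v_7]
  1-simplices (24): (24 of them)
  2-simplices (16): (16 of them)

so the chain groups are C_0 ≅ Z^8, C_1 ≅ Z^24, C_2 ≅ Z^16.

∂_1: C_1 → C_0 maps an edge to its endpoints' difference, ∂[p,q] = q − p. For instance
  ∂[v_2,v_3] = [v_3] − [v_2].
This gives a 8×24 integer matrix of rank 7; reducing to Smith normal form yields diagonal entries (1,1,1,1,1,1,1).

Boundary ∂_2: C_2 → C_1 maps a triangle to the signed sum of its edges. For instance
  ∂[v_0,v_6,v_7] = [v_6,v_7] − [v_0,v_7] + [v_0,v_6],
  ∂[v_2,v_5,v_7] = [v_5,v_7] − [v_2,v_7] + [v_2,v_5].
The resulting 24×16 matrix has rank 15, and its Smith normal form has invariant factors (1,1,1,1,1,1,1,1,1,1,1,1,1,1,1).

Reading off H_k = ker ∂_k / im ∂_{k+1}:

  H_0: rank C_0 − rank ∂_1 = 8 − 7 = 1, and the invariant factors of ∂_1 are all 1, so H_0 ≅ Z.
  H_1: rank ker ∂_1 − rank ∂_2 = (24 − 7) − 15 = 2, and the invariant factors of ∂_2 are all 1, so H_1 ≅ Z^2.
  H_2: rank ker ∂_2 − rank ∂_3 = (16 − 15) − 0 = 1, and there is no ∂_3, so H_2 ≅ Z.

As a check, the Euler characteristic is 8 − 24 + 16 = 0, which agrees with 1 − 2 + 1 = 0.

Hence the Betti numbers are b_0 = 1, b_1 = 2, b_2 = 1.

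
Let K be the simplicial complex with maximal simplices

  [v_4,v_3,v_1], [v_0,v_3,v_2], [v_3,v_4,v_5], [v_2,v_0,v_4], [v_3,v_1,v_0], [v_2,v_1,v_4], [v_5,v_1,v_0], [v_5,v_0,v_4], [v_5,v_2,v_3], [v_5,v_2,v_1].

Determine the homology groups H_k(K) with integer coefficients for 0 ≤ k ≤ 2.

We work with the vertex ordering v_0 < v_1 < v_2 < v_3 < v_4 < v_5. The simplices of K, each written with vertices in increasing order, are:

  0-simplices (6): [v_0], [v_1], [v_2], [v_3], [v_4], [v_5]
  1-simplices (15): (15 of them)
  2-simplices (10): [v_0,v_1,v_3], [v_0,v_1,v_5], [v_0,v_2,v_3], [v_0,v_2,v_4], [v_0,v_4,v_5], [v_1,v_2,v_4], [v_1,v_2,v_5], [v_1,v_3,v_4], [v_2,v_3,v_5], [v_3,v_4,v_5]

Hence C_0 ≅ Z^6, C_1 ≅ Z^15, C_2 ≅ Z^10.

The boundary map ∂_1: C_1 → C_0 sends each edge [p,q] (with p < q) to q − p. For instance
  ∂[v_0,v_1] = [v_1] − [v_0].
The 6×15 boundary matrix has rank 5 and Smith normal form diag(1,1,1,1,1).

∂_2: C_2 → C_1 acts by ∂[p,q,r] = [q,r] − [p,r] + [p,q]. For instance
  ∂[v_2,v_3,v_5] = [v_3,v_5] − [v_2,v_5] + [v_2,v_3],
  ∂[v_1,v_3,v_4] = [v_3,v_4] − [v_1,v_4] + [v_1,v_3].
As a 15×10 matrix over Z this has rank 10, with invariant factors (1,1,1,1,1,1,1,1,1,2).

Computing H_k = (kernel of ∂_k) / (image of ∂_{k+1}):

  H_0: rank C_0 − rank ∂_1 = 6 − 5 = 1, and the invariant factors of ∂_1 are all 1, so H_0 = Z.
  H_1: rank ker ∂_1 − rank ∂_2 = (15 − 5) − 10 = 0, and ∂_2 has invariant factor 2 > 1, so H_1 = Z_2.
  H_2: rank ker ∂_2 − rank ∂_3 = (10 − 10) − 0 = 0, and there is no ∂_3, so H_2 = 0.

H_0 = Z,  H_1 = Z_2,  H_2 = 0.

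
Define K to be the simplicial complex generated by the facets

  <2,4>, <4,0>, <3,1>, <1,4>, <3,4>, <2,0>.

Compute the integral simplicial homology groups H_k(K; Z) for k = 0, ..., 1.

H_0 ≅ Z,  H_1 ≅ Z^2.

We work with the vertex ordering 0 < 1 < 2 < 3 < 4. The simplices of K, each written with vertices in increasing order, are:

  0-simplices (5): [0], [1], [2], [3], [4]
  1-simplices (6): [0,2], [0,4], [1,3], [1,4], [2,4], [3,4]

Hence C_0 ≅ Z^5, C_1 ≅ Z^6.

Boundary ∂_1: C_1 → C_0 is given by ∂[p,q] = [q] − [p]. For instance
  ∂[1,4] = [4] − [1].
The 5×6 boundary matrix has rank 4 and Smith normal form diag(1,1,1,1).

Computing H_k = (kernel of ∂_k) / (image of ∂_{k+1}):

  H_0: rank C_0 − rank ∂_1 = 5 − 4 = 1, and the invariant factors of ∂_1 are all 1, so H_0 = Z.
  H_1: rank ker ∂_1 − rank ∂_2 = (6 − 4) − 0 = 2, and there is no ∂_2, so H_1 = Z^2.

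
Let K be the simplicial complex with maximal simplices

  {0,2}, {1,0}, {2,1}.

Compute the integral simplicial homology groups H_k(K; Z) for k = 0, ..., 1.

Order the vertices as 0 < 1 < 2. Listing each simplex with vertices in this order, K has dimension 1 with simplices:

  0-simplices (3): [0], [1], [2]
  1-simplices (3): [0,1], [0,2], [1,2]

Hence C_0 ≅ Z^3, C_1 ≅ Z^3.

∂_1: C_1 → C_0 sends each edge [p,q] (with p < q) to q − p.
As a 3×3 matrix over Z this has rank 2, with invariant factors (1,1).

Reading off H_k = ker ∂_k / im ∂_{k+1}:

  H_0: rank C_0 − rank ∂_1 = 3 − 2 = 1, and the invariant factors of ∂_1 are all 1, so H_0 = Z.
  H_1: rank ker ∂_1 − rank ∂_2 = (3 − 2) − 0 = 1, and there is no ∂_2, so H_1 = Z.

H_0 = Z,  H_1 = Z.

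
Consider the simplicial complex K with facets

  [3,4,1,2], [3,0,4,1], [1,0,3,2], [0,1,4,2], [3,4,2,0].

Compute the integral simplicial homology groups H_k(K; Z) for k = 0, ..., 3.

H_0 ≅ Z,  H_1 = 0,  H_2 = 0,  H_3 ≅ Z.

We work with the vertex ordering 0 < 1 < 2 < 3 < 4. The simplices of K, each written with vertices in increasing order, are:

  0-simplices (5): [0], [1], [2], [3], [4]
  1-simplices (10): [0,1], [0,2], [0,3], [0,4], [1,2], [1,3], [1,4], [2,3], [2,4], [3,4]
  2-simplices (10): [0,1,2], [0,1,3], [0,1,4], [0,2,3], [0,2,4], [0,3,4], [1,2,3], [1,2,4], [1,3,4], [2,3,4]
  3-simplices (5): [0,1,2,3], [0,1,2,4], [0,1,3,4], [0,2,3,4], [1,2,3,4]

Hence C_0 ≅ Z^5, C_1 ≅ Z^10, C_2 ≅ Z^10, C_3 ≅ Z^5.

Boundary ∂_1: C_1 → C_0 maps an edge to its endpoints' difference, ∂[p,q] = q − p. For instance
  ∂[1,4] = [4] − [1].
As a 5×10 matrix over Z this has rank 4, with invariant factors (1,1,1,1).

∂_2: C_2 → C_1 maps a triangle to the signed sum of its edges. For instance
  ∂[0,3,4] = [3,4] − [0,4] + [0,3],
  ∂[0,2,3] = [2,3] − [0,3] + [0,2].
This gives a 10×10 integer matrix of rank 6; reducing to Smith normal form yields diagonal entries (1,1,1,1,1,1).

∂_3: C_3 → C_2 sends each 3-simplex σ to the alternating sum Σ_i (−1)^i (σ with its i-th vertex removed). For instance
  ∂[0,1,3,4] = [1,3,4] − [0,3,4] + [0,1,4] − [0,1,3],
  ∂[0,1,2,4] = [1,2,4] − [0,2,4] + [0,1,4] − [0,1,2].
This gives a 10×5 integer matrix of rank 4; reducing to Smith normal form yields diagonal entries (1,1,1,1).

From H_k ≅ ker(∂_k) / im(∂_{k+1}) we obtain:

  H_0: rank C_0 − rank ∂_1 = 5 − 4 = 1, and the invariant factors of ∂_1 are all 1, so H_0 ≅ Z.
  H_1: rank ker ∂_1 − rank ∂_2 = (10 − 4) − 6 = 0, and the invariant factors of ∂_2 are all 1, so H_1 ≅ 0.
  H_2: rank ker ∂_2 − rank ∂_3 = (10 − 6) − 4 = 0, and the invariant factors of ∂_3 are all 1, so H_2 ≅ 0.
  H_3: rank ker ∂_3 − rank ∂_4 = (5 − 4) − 0 = 1, and there is no ∂_4, so H_3 ≅ Z.

As a check, the Euler characteristic is 5 − 10 + 10 − 5 = 0, which agrees with 1 − 0 + 0 − 1 = 0.
(K is a triangulation of the 3-sphere S^3.)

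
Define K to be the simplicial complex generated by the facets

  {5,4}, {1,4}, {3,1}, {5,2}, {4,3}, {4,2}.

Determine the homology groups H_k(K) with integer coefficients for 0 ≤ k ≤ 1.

We work with the vertex ordering 1 < 2 < 3 < 4 < 5. The simplices of K, each written with vertices in increasing order, are:

  0-simplices (5): [1], [2], [3], [4], [5]
  1-simplices (6): [1,3], [1,4], [2,4], [2,5], [3,4], [4,5]

so the chain groups are C_0 ≅ Z^5, C_1 ≅ Z^6.

∂_1: C_1 → C_0 maps an edge to its endpoints' difference, ∂[p,q] = q − p.
The resulting 5×6 matrix has rank 4, and its Smith normal form has invariant factors (1,1,1,1).

Reading off H_k = ker ∂_k / im ∂_{k+1}:

  H_0: rank C_0 − rank ∂_1 = 5 − 4 = 1, and the invariant factors of ∂_1 are all 1, so H_0 ≅ Z.
  H_1: rank ker ∂_1 − rank ∂_2 = (6 − 4) − 0 = 2, and there is no ∂_2, so H_1 ≅ Z^2.

(K is a triangulation of a wedge of 2 circles.)

H_0 ≅ Z,  H_1 ≅ Z^2.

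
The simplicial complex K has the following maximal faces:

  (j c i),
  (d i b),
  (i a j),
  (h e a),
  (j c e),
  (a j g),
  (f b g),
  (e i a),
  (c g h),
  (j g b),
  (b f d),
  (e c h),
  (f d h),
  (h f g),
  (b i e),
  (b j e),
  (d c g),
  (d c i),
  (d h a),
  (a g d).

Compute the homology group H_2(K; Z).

Fix the vertex order a < b < c < d < e < f < g < h < i < j and write every simplex with vertices in increasing order. Then dim K = 2 and the simplices of K are:

  0-simplices (10): a, b, c, d, e, f, g, h, i, j
  1-simplices (30): ad, ae, ag, ah, ai, aj, bd, be, bf, bg, bi, bj, cd, ce, cg, ch, ci, cj, df, dg, dh, di, eh, ei, ej, fg, fh, gh, gj, ij
  2-simplices (20): adg, adh, aeh, aei, agj, aij, bdf, bdi, bei, bej, bfg, bgj, cdg, cdi, ceh, cej, cgh, cij, dfh, fgh

giving chain groups C_0 ≅ Z^10, C_1 ≅ Z^30, C_2 ≅ Z^20.

Boundary ∂_1: C_1 → C_0 maps an edge to its endpoints' difference, ∂[p,q] = q − p. For instance
  ∂eh = h − e.
As a 10×30 matrix over Z this has rank 9, with invariant factors (1,1,1,1,1,1,1,1,1).

Boundary ∂_2: C_2 → C_1 acts by ∂[p,q,r] = [q,r] − [p,r] + [p,q]. For instance
  ∂aij = ij − aj + ai,
  ∂bei = ei − bi + be.
As a 30×20 matrix over Z this has rank 20, with invariant factors (1,1,1,1,1,1,1,1,1,1,1,1,1,1,1,1,1,1,1,2).

Reading off H_k = ker ∂_k / im ∂_{k+1}:

  H_2: rank ker ∂_2 − rank ∂_3 = (20 − 20) − 0 = 0, and there is no ∂_3, so H_2 ≅ 0.

H_2 ≅ 0.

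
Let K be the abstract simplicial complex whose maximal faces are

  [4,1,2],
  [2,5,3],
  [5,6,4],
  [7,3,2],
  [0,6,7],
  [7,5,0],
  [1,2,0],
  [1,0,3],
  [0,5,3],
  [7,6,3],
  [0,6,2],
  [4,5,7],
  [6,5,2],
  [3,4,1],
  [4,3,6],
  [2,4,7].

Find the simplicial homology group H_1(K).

We work with the vertex ordering 0 < 1 < 2 < 3 < 4 < 5 < 6 < 7. The simplices of K, each written with vertices in increasing order, are:

  0-simplices (8): [0], [1], [2], [3], [4], [5], [6], [7]
  1-simplices (24): (24 of them)
  2-simplices (16): [0,1,2], [0,1,3], [0,2,6], [0,3,5], [0,5,7], [0,6,7], [1,2,4], [1,3,4], [2,3,5], [2,3,7], [2,4,7], [2,5,6], [3,4,6], [3,6,7], [4,5,6], [4,5,7]

giving chain groups C_0 ≅ Z^8, C_1 ≅ Z^24, C_2 ≅ Z^16.

Boundary ∂_1: C_1 → C_0 maps an edge to its endpoints' difference, ∂[p,q] = q − p. For instance
  ∂[0,6] = [6] − [0].
The 8×24 boundary matrix has rank 7 and Smith normal form diag(1,1,1,1,1,1,1).

The boundary map ∂_2: C_2 → C_1 sends each 2-simplex [p,q,r] to [q,r] − [p,r] + [p,q]. For instance
  ∂[0,1,2] = [1,2] − [0,2] + [0,1],
  ∂[0,2,6] = [2,6] − [0,6] + [0,2].
The 24×16 boundary matrix has rank 15 and Smith normal form diag(1,1,1,1,1,1,1,1,1,1,1,1,1,1,1).

Now H_k = ker ∂_k / im ∂_{k+1}, so:

  H_1: rank ker ∂_1 − rank ∂_2 = (24 − 7) − 15 = 2, and the invariant factors of ∂_2 are all 1, so H_1 = Z^2.

H_1 = Z^2.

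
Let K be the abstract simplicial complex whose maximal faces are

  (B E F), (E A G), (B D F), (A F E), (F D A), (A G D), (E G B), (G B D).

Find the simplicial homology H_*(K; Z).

H_0 ≅ Z,  H_1 = 0,  H_2 ≅ Z.

Fix the vertex order A < B < D < E < F < G and write every simplex with vertices in increasing order. Then dim K = 2 and the simplices of K are:

  0-simplices (6): A, B, D, E, F, G
  1-simplices (12): AD, AE, AF, AG, BD, BE, BF, BG, DF, DG, EF, EG
  2-simplices (8): ADF, ADG, AEF, AEG, BDF, BDG, BEF, BEG

so the chain groups are C_0 ≅ Z^6, C_1 ≅ Z^12, C_2 ≅ Z^8.

∂_1: C_1 → C_0 is given by ∂[p,q] = [q] − [p].
This gives a 6×12 integer matrix of rank 5; reducing to Smith normal form yields diagonal entries (1,1,1,1,1).

∂_2: C_2 → C_1 acts by ∂[p,q,r] = [q,r] − [p,r] + [p,q]. For instance
  ∂AEG = EG − AG + AE,
  ∂ADF = DF − AF + AD.
As a 12×8 matrix over Z this has rank 7, with invariant factors (1,1,1,1,1,1,1).

Now H_k = ker ∂_k / im ∂_{k+1}, so:

  H_0: rank C_0 − rank ∂_1 = 6 − 5 = 1, and the invariant factors of ∂_1 are all 1, so H_0 = Z.
  H_1: rank ker ∂_1 − rank ∂_2 = (12 − 5) − 7 = 0, and the invariant factors of ∂_2 are all 1, so H_1 = 0.
  H_2: rank ker ∂_2 − rank ∂_3 = (8 − 7) − 0 = 1, and there is no ∂_3, so H_2 = Z.

(K is a triangulation of the 2-sphere S^2.)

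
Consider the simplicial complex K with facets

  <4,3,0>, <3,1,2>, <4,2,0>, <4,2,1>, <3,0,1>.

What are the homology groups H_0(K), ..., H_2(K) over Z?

Fix the vertex order 0 < 1 < 2 < 3 < 4 and write every simplex with vertices in increasing order. Then dim K = 2 and the simplices of K are:

  0-simplices (5): [0], [1], [2], [3], [4]
  1-simplices (10): [0,1], [0,2], [0,3], [0,4], [1,2], [1,3], [1,4], [2,3], [2,4], [3,4]
  2-simplices (5): [0,1,3], [0,2,4], [0,3,4], [1,2,3], [1,2,4]

so the chain groups are C_0 ≅ Z^5, C_1 ≅ Z^10, C_2 ≅ Z^5.

The boundary map ∂_1: C_1 → C_0 maps an edge to its endpoints' difference, ∂[p,q] = q − p. For instance
  ∂[2,3] = [3] − [2].
This gives a 5×10 integer matrix of rank 4; reducing to Smith normal form yields diagonal entries (1,1,1,1).

∂_2: C_2 → C_1 acts by ∂[p,q,r] = [q,r] − [p,r] + [p,q]. For instance
  ∂[1,2,4] = [2,4] − [1,4] + [1,2],
  ∂[0,1,3] = [1,3] − [0,3] + [0,1].
The 10×5 boundary matrix has rank 5 and Smith normal form diag(1,1,1,1,1).

Now H_k = ker ∂_k / im ∂_{k+1}, so:

  H_0: rank C_0 − rank ∂_1 = 5 − 4 = 1, and the invariant factors of ∂_1 are all 1, so H_0 = Z.
  H_1: rank ker ∂_1 − rank ∂_2 = (10 − 4) − 5 = 1, and the invariant factors of ∂_2 are all 1, so H_1 = Z.
  H_2: rank ker ∂_2 − rank ∂_3 = (5 − 5) − 0 = 0, and there is no ∂_3, so H_2 = 0.

H_0 ≅ Z,  H_1 ≅ Z,  H_2 = 0.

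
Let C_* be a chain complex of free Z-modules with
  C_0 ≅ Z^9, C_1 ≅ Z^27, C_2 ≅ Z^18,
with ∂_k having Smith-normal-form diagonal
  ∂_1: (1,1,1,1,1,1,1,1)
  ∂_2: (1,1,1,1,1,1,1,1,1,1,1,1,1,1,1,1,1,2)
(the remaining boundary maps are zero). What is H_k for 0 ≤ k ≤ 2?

H_0 ≅ Z,  H_1 ≅ Z ⊕ Z/2,  H_2 = 0.

H_0: b_0 = 9 − 0 − 8 = 1; torsion from ∂_1 factors > 1: none. So H_0 ≅ Z.
H_1: b_1 = 27 − 8 − 18 = 1; torsion from ∂_2 factors > 1: [2]. So H_1 ≅ Z ⊕ Z/2.
H_2: b_2 = 18 − 18 − 0 = 0; torsion from ∂_3 factors > 1: none. So H_2 ≅ 0.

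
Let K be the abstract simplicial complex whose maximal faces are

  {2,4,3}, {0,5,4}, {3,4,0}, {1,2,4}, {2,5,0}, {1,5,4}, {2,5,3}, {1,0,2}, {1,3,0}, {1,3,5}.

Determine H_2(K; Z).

Fix the vertex order 0 < 1 < 2 < 3 < 4 < 5 and write every simplex with vertices in increasing order. Then dim K = 2 and the simplices of K are:

  0-simplices (6): [0], [1], [2], [3], [4], [5]
  1-simplices (15): [0,1], [0,2], [0,3], [0,4], [0,5], [1,2], [1,3], [1,4], [1,5], [2,3], [2,4], [2,5], [3,4], [3,5], [4,5]
  2-simplices (10): [0,1,2], [0,1,3], [0,2,5], [0,3,4], [0,4,5], [1,2,4], [1,3,5], [1,4,5], [2,3,4], [2,3,5]

giving chain groups C_0 ≅ Z^6, C_1 ≅ Z^15, C_2 ≅ Z^10.

The boundary map ∂_1: C_1 → C_0 is given by ∂[p,q] = [q] − [p]. For instance
  ∂[4,5] = [5] − [4].
The resulting 6×15 matrix has rank 5, and its Smith normal form has invariant factors (1,1,1,1,1).

The boundary map ∂_2: C_2 → C_1 maps a triangle to the signed sum of its edges. For instance
  ∂[1,3,5] = [3,5] − [1,5] + [1,3],
  ∂[0,3,4] = [3,4] − [0,4] + [0,3].
This gives a 15×10 integer matrix of rank 10; reducing to Smith normal form yields diagonal entries (1,1,1,1,1,1,1,1,1,2).

Computing H_k = (kernel of ∂_k) / (image of ∂_{k+1}):

  H_2: rank ker ∂_2 − rank ∂_3 = (10 − 10) − 0 = 0, and there is no ∂_3, so H_2 ≅ 0.

(K is a triangulation of the real projective plane RP^2.)

H_2 = 0.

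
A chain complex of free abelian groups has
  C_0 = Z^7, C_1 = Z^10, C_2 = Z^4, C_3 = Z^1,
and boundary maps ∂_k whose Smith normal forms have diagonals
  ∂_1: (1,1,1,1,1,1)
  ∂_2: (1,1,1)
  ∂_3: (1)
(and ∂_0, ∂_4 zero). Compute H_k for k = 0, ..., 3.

H_0 = Z,  H_1 = Z,  H_2 = 0,  H_3 = 0.

H_0: b_0 = 7 − 0 − 6 = 1; torsion from ∂_1 factors > 1: none. So H_0 = Z.
H_1: b_1 = 10 − 6 − 3 = 1; torsion from ∂_2 factors > 1: none. So H_1 = Z.
H_2: b_2 = 4 − 3 − 1 = 0; torsion from ∂_3 factors > 1: none. So H_2 = 0.
H_3: b_3 = 1 − 1 − 0 = 0; torsion from ∂_4 factors > 1: none. So H_3 = 0.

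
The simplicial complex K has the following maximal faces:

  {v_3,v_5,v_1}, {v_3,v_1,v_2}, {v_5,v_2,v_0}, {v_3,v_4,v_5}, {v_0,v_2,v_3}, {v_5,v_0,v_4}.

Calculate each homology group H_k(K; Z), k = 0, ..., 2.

Take the total order v_0 < v_1 < v_2 < v_3 < v_4 < v_5 on the vertex set. Then K (dimension 2) consists of the simplices:

  0-simplices (6): [v_0], [v_1], [v_2], [v_3], [v_4], [v_5]
  1-simplices (12): [v_0,v_2], [v_0,v_3], [v_0,v_4], [v_0,v_5], [v_1,v_2], [v_1,v_3], [v_1,v_5], [v_2,v_3], [v_2,v_5], [v_3,v_4], [v_3,v_5], [v_4,v_5]
  2-simplices (6): [v_0,v_2,v_3], [v_0,v_2,v_5], [v_0,v_4,v_5], [v_1,v_2,v_3], [v_1,v_3,v_5], [v_3,v_4,v_5]

Hence C_0 ≅ Z^6, C_1 ≅ Z^12, C_2 ≅ Z^6.

∂_1: C_1 → C_0 is given by ∂[p,q] = [q] − [p].
As a 6×12 matrix over Z this has rank 5, with invariant factors (1,1,1,1,1).

Boundary ∂_2: C_2 → C_1 sends each 2-simplex [p,q,r] to [q,r] − [p,r] + [p,q]. For instance
  ∂[v_1,v_2,v_3] = [v_2,v_3] − [v_1,v_3] + [v_1,v_2],
  ∂[v_1,v_3,v_5] = [v_3,v_5] − [v_1,v_5] + [v_1,v_3].
The 12×6 boundary matrix has rank 6 and Smith normal form diag(1,1,1,1,1,1).

Computing H_k = (kernel of ∂_k) / (image of ∂_{k+1}):

  H_0: rank C_0 − rank ∂_1 = 6 − 5 = 1, and the invariant factors of ∂_1 are all 1, so H_0 = Z.
  H_1: rank ker ∂_1 − rank ∂_2 = (12 − 5) − 6 = 1, and the invariant factors of ∂_2 are all 1, so H_1 = Z.
  H_2: rank ker ∂_2 − rank ∂_3 = (6 − 6) − 0 = 0, and there is no ∂_3, so H_2 = 0.

H_0 ≅ Z,  H_1 ≅ Z,  H_2 = 0.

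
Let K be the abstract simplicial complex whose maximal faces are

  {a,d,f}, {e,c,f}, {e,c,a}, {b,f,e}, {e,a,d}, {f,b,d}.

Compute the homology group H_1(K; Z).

H_1 ≅ Z.

Fix the vertex order a < b < c < d < e < f and write every simplex with vertices in increasing order. Then dim K = 2 and the simplices of K are:

  0-simplices (6): a, b, c, d, e, f
  1-simplices (12): ac, ad, ae, af, bd, be, bf, ce, cf, de, df, ef
  2-simplices (6): ace, ade, adf, bdf, bef, cef

giving chain groups C_0 ≅ Z^6, C_1 ≅ Z^12, C_2 ≅ Z^6.

Boundary ∂_1: C_1 → C_0 sends each edge [p,q] (with p < q) to q − p.
The 6×12 boundary matrix has rank 5 and Smith normal form diag(1,1,1,1,1).

Boundary ∂_2: C_2 → C_1 sends each 2-simplex [p,q,r] to [q,r] − [p,r] + [p,q]. For instance
  ∂bef = ef − bf + be,
  ∂bdf = df − bf + bd.
The resulting 12×6 matrix has rank 6, and its Smith normal form has invariant factors (1,1,1,1,1,1).

Now H_k = ker ∂_k / im ∂_{k+1}, so:

  H_1: rank ker ∂_1 − rank ∂_2 = (12 − 5) − 6 = 1, and the invariant factors of ∂_2 are all 1, so H_1 = Z.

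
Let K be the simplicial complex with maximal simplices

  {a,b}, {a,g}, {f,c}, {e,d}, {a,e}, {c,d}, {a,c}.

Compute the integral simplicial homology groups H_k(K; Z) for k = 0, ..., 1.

H_0 = Z,  H_1 = Z.

We work with the vertex ordering a < b < c < d < e < f < g. The simplices of K, each written with vertices in increasing order, are:

  0-simplices (7): a, b, c, d, e, f, g
  1-simplices (7): ab, ac, ae, ag, cd, cf, de

Hence C_0 ≅ Z^7, C_1 ≅ Z^7.

Boundary ∂_1: C_1 → C_0 sends each edge [p,q] (with p < q) to q − p. For instance
  ∂cd = d − c.
This gives a 7×7 integer matrix of rank 6; reducing to Smith normal form yields diagonal entries (1,1,1,1,1,1).

From H_k ≅ ker(∂_k) / im(∂_{k+1}) we obtain:

  H_0: rank C_0 − rank ∂_1 = 7 − 6 = 1, and the invariant factors of ∂_1 are all 1, so H_0 = Z.
  H_1: rank ker ∂_1 − rank ∂_2 = (7 − 6) − 0 = 1, and there is no ∂_2, so H_1 = Z.

As a check, the Euler characteristic is 7 − 7 = 0, which agrees with 1 − 1 = 0.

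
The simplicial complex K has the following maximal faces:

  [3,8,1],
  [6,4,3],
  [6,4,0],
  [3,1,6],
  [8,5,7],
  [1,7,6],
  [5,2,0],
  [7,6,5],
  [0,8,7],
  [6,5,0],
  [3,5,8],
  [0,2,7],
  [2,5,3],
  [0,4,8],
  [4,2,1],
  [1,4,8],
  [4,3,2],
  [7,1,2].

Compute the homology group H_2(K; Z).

Order the vertices as 0 < 1 < 2 < 3 < 4 < 5 < 6 < 7 < 8. Listing each simplex with vertices in this order, K has dimension 2 with simplices:

  0-simplices (9): [0], [1], [2], [3], [4], [5], [6], [7], [8]
  1-simplices (27): (27 of them)
  2-simplices (18): [0,2,5], [0,2,7], [0,4,6], [0,4,8], [0,5,6], [0,7,8], [1,2,4], [1,2,7], [1,3,6], [1,3,8], [1,4,8], [1,6,7], [2,3,4], [2,3,5], [3,4,6], [3,5,8], [5,6,7], [5,7,8]

so the chain groups are C_0 ≅ Z^9, C_1 ≅ Z^27, C_2 ≅ Z^18.

The boundary map ∂_1: C_1 → C_0 is given by ∂[p,q] = [q] − [p].
The 9×27 boundary matrix has rank 8 and Smith normal form diag(1,1,1,1,1,1,1,1).

The boundary map ∂_2: C_2 → C_1 acts by ∂[p,q,r] = [q,r] − [p,r] + [p,q]. For instance
  ∂[1,6,7] = [6,7] − [1,7] + [1,6],
  ∂[0,7,8] = [7,8] − [0,8] + [0,7].
As a 27×18 matrix over Z this has rank 18, with invariant factors (1,1,1,1,1,1,1,1,1,1,1,1,1,1,1,1,1,2).

Computing H_k = (kernel of ∂_k) / (image of ∂_{k+1}):

  H_2: rank ker ∂_2 − rank ∂_3 = (18 − 18) − 0 = 0, and there is no ∂_3, so H_2 = 0.

H_2 = 0.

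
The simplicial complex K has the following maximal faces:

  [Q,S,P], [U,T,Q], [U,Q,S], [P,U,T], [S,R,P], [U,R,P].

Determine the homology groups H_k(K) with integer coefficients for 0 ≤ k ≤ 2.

Order the vertices as P < Q < R < S < T < U. Listing each simplex with vertices in this order, K has dimension 2 with simplices:

  0-simplices (6): P, Q, R, S, T, U
  1-simplices (12): PQ, PR, PS, PT, PU, QS, QT, QU, RS, RU, SU, TU
  2-simplices (6): PQS, PRS, PRU, PTU, QSU, QTU

Hence C_0 ≅ Z^6, C_1 ≅ Z^12, C_2 ≅ Z^6.

The boundary map ∂_1: C_1 → C_0 maps an edge to its endpoints' difference, ∂[p,q] = q − p.
The 6×12 boundary matrix has rank 5 and Smith normal form diag(1,1,1,1,1).

Boundary ∂_2: C_2 → C_1 acts by ∂[p,q,r] = [q,r] − [p,r] + [p,q]. For instance
  ∂PRS = RS − PS + PR,
  ∂PRU = RU − PU + PR.
As a 12×6 matrix over Z this has rank 6, with invariant factors (1,1,1,1,1,1).

Now H_k = ker ∂_k / im ∂_{k+1}, so:

  H_0: rank C_0 − rank ∂_1 = 6 − 5 = 1, and the invariant factors of ∂_1 are all 1, so H_0 = Z.
  H_1: rank ker ∂_1 − rank ∂_2 = (12 − 5) − 6 = 1, and the invariant factors of ∂_2 are all 1, so H_1 = Z.
  H_2: rank ker ∂_2 − rank ∂_3 = (6 − 6) − 0 = 0, and there is no ∂_3, so H_2 = 0.

As a check, the Euler characteristic is 6 − 12 + 6 = 0, which agrees with 1 − 1 + 0 = 0.
(K is a triangulation of the cylinder S^1 x I.)

H_0 ≅ Z,  H_1 ≅ Z,  H_2 = 0.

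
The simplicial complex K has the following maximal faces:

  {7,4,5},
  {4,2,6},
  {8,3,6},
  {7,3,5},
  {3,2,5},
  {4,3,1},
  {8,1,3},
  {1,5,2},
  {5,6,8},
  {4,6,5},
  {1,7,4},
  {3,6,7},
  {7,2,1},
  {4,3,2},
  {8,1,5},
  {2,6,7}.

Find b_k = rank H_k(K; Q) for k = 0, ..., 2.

b_0 = 1, b_1 = 2, b_2 = 1.

Fix the vertex order 1 < 2 < 3 < 4 < 5 < 6 < 7 < 8 and write every simplex with vertices in increasing order. Then dim K = 2 and the simplices of K are:

  0-simplices (8): [1], [2], [3], [4], [5], [6], [7], [8]
  1-simplices (24): (24 of them)
  2-simplices (16): [1,2,5], [1,2,7], [1,3,4], [1,3,8], [1,4,7], [1,5,8], [2,3,4], [2,3,5], [2,4,6], [2,6,7], [3,5,7], [3,6,7], [3,6,8], [4,5,6], [4,5,7], [5,6,8]

so the chain groups are C_0 ≅ Z^8, C_1 ≅ Z^24, C_2 ≅ Z^16.

Boundary ∂_1: C_1 → C_0 sends each edge [p,q] (with p < q) to q − p.
As a 8×24 matrix over Z this has rank 7, with invariant factors (1,1,1,1,1,1,1).

The boundary map ∂_2: C_2 → C_1 sends each 2-simplex [p,q,r] to [q,r] − [p,r] + [p,q]. For instance
  ∂[3,6,7] = [6,7] − [3,7] + [3,6],
  ∂[2,4,6] = [4,6] − [2,6] + [2,4].
This gives a 24×16 integer matrix of rank 15; reducing to Smith normal form yields diagonal entries (1,1,1,1,1,1,1,1,1,1,1,1,1,1,1).

Reading off H_k = ker ∂_k / im ∂_{k+1}:

  H_0: rank C_0 − rank ∂_1 = 8 − 7 = 1, and the invariant factors of ∂_1 are all 1, so H_0 = Z.
  H_1: rank ker ∂_1 − rank ∂_2 = (24 − 7) − 15 = 2, and the invariant factors of ∂_2 are all 1, so H_1 = Z^2.
  H_2: rank ker ∂_2 − rank ∂_3 = (16 − 15) − 0 = 1, and there is no ∂_3, so H_2 = Z.

(K is a triangulation of the torus T^2.)

Hence the Betti numbers are b_0 = 1, b_1 = 2, b_2 = 1.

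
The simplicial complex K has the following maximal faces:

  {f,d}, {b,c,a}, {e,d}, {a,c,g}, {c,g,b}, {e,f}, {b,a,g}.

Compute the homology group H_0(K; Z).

Take the total order a < b < c < d < e < f < g on the vertex set. Then K (dimension 2) consists of the simplices:

  0-simplices (7): a, b, c, d, e, f, g
  1-simplices (9): ab, ac, ag, bc, bg, cg, de, df, ef
  2-simplices (4): abc, abg, acg, bcg

giving chain groups C_0 ≅ Z^7, C_1 ≅ Z^9, C_2 ≅ Z^4.

Boundary ∂_1: C_1 → C_0 maps an edge to its endpoints' difference, ∂[p,q] = q − p. For instance
  ∂bg = g − b.
This gives a 7×9 integer matrix of rank 5; reducing to Smith normal form yields diagonal entries (1,1,1,1,1).

∂_2: C_2 → C_1 sends each 2-simplex [p,q,r] to [q,r] − [p,r] + [p,q]. For instance
  ∂abc = bc − ac + ab,
  ∂bcg = cg − bg + bc.
This gives a 9×4 integer matrix of rank 3; reducing to Smith normal form yields diagonal entries (1,1,1).

Now H_k = ker ∂_k / im ∂_{k+1}, so:

  H_0: rank C_0 − rank ∂_1 = 7 − 5 = 2, and the invariant factors of ∂_1 are all 1, so H_0 = Z^2.

(K is a triangulation of the disjoint union of the 2-sphere S^2 and the circle S^1.)

H_0 ≅ Z^2.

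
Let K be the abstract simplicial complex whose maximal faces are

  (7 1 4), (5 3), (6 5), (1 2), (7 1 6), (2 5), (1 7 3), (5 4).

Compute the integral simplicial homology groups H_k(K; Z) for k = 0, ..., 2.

We work with the vertex ordering 1 < 2 < 3 < 4 < 5 < 6 < 7. The simplices of K, each written with vertices in increasing order, are:

  0-simplices (7): [1], [2], [3], [4], [5], [6], [7]
  1-simplices (12): [1,2], [1,3], [1,4], [1,6], [1,7], [2,5], [3,5], [3,7], [4,5], [4,7], [5,6], [6,7]
  2-simplices (3): [1,3,7], [1,4,7], [1,6,7]

so the chain groups are C_0 ≅ Z^7, C_1 ≅ Z^12, C_2 ≅ Z^3.

The boundary map ∂_1: C_1 → C_0 sends each edge [p,q] (with p < q) to q − p.
As a 7×12 matrix over Z this has rank 6, with invariant factors (1,1,1,1,1,1).

The boundary map ∂_2: C_2 → C_1 acts by ∂[p,q,r] = [q,r] − [p,r] + [p,q]. For instance
  ∂[1,6,7] = [6,7] − [1,7] + [1,6],
  ∂[1,4,7] = [4,7] − [1,7] + [1,4].
The resulting 12×3 matrix has rank 3, and its Smith normal form has invariant factors (1,1,1).

Now H_k = ker ∂_k / im ∂_{k+1}, so:

  H_0: rank C_0 − rank ∂_1 = 7 − 6 = 1, and the invariant factors of ∂_1 are all 1, so H_0 ≅ Z.
  H_1: rank ker ∂_1 − rank ∂_2 = (12 − 6) − 3 = 3, and the invariant factors of ∂_2 are all 1, so H_1 ≅ Z^3.
  H_2: rank ker ∂_2 − rank ∂_3 = (3 − 3) − 0 = 0, and there is no ∂_3, so H_2 ≅ 0.

H_0 = Z,  H_1 = Z^3,  H_2 = 0.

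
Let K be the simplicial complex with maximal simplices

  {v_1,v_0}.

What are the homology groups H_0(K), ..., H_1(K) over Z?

H_0 ≅ Z,  H_1 = 0.

We work with the vertex ordering v_0 < v_1. The simplices of K, each written with vertices in increasing order, are:

  0-simplices (2): [v_0], [v_1]
  1-simplices (1): [v_0,v_1]

giving chain groups C_0 ≅ Z^2, C_1 ≅ Z^1.

Boundary ∂_1: C_1 → C_0 is given by ∂[p,q] = [q] − [p]. For instance
  ∂[v_0,v_1] = [v_1] − [v_0].
The resulting 2×1 matrix has rank 1, and its Smith normal form has invariant factors (1).

Reading off H_k = ker ∂_k / im ∂_{k+1}:

  H_0: rank C_0 − rank ∂_1 = 2 − 1 = 1, and the invariant factors of ∂_1 are all 1, so H_0 ≅ Z.
  H_1: rank ker ∂_1 − rank ∂_2 = (1 − 1) − 0 = 0, and there is no ∂_2, so H_1 ≅ 0.

(K is a triangulation of the 1-simplex.)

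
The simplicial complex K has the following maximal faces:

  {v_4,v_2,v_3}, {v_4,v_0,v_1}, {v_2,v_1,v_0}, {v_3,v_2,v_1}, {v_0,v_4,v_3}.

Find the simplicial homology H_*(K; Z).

H_0 = Z,  H_1 = Z,  H_2 = 0.

Take the total order v_0 < v_1 < v_2 < v_3 < v_4 on the vertex set. Then K (dimension 2) consists of the simplices:

  0-simplices (5): [v_0], [v_1], [v_2], [v_3], [v_4]
  1-simplices (10): [v_0,v_1], [v_0,v_2], [v_0,v_3], [v_0,v_4], [v_1,v_2], [v_1,v_3], [v_1,v_4], [v_2,v_3], [v_2,v_4], [v_3,v_4]
  2-simplices (5): [v_0,v_1,v_2], [v_0,v_1,v_4], [v_0,v_3,v_4], [v_1,v_2,v_3], [v_2,v_3,v_4]

so the chain groups are C_0 ≅ Z^5, C_1 ≅ Z^10, C_2 ≅ Z^5.

∂_1: C_1 → C_0 maps an edge to its endpoints' difference, ∂[p,q] = q − p. For instance
  ∂[v_0,v_4] = [v_4] − [v_0].
The resulting 5×10 matrix has rank 4, and its Smith normal form has invariant factors (1,1,1,1).

Boundary ∂_2: C_2 → C_1 sends each 2-simplex [p,q,r] to [q,r] − [p,r] + [p,q]. For instance
  ∂[v_0,v_1,v_2] = [v_1,v_2] − [v_0,v_2] + [v_0,v_1],
  ∂[v_0,v_3,v_4] = [v_3,v_4] − [v_0,v_4] + [v_0,v_3].
The 10×5 boundary matrix has rank 5 and Smith normal form diag(1,1,1,1,1).

Computing H_k = (kernel of ∂_k) / (image of ∂_{k+1}):

  H_0: rank C_0 − rank ∂_1 = 5 − 4 = 1, and the invariant factors of ∂_1 are all 1, so H_0 = Z.
  H_1: rank ker ∂_1 − rank ∂_2 = (10 − 4) − 5 = 1, and the invariant factors of ∂_2 are all 1, so H_1 = Z.
  H_2: rank ker ∂_2 − rank ∂_3 = (5 − 5) − 0 = 0, and there is no ∂_3, so H_2 = 0.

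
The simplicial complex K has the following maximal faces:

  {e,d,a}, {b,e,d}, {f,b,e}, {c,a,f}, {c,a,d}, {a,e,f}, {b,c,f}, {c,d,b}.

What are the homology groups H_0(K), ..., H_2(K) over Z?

H_0 ≅ Z,  H_1 = 0,  H_2 ≅ Z.

We work with the vertex ordering a < b < c < d < e < f. The simplices of K, each written with vertices in increasing order, are:

  0-simplices (6): a, b, c, d, e, f
  1-simplices (12): ac, ad, ae, af, bc, bd, be, bf, cd, cf, de, ef
  2-simplices (8): acd, acf, ade, aef, bcd, bcf, bde, bef

Hence C_0 ≅ Z^6, C_1 ≅ Z^12, C_2 ≅ Z^8.

Boundary ∂_1: C_1 → C_0 maps an edge to its endpoints' difference, ∂[p,q] = q − p.
As a 6×12 matrix over Z this has rank 5, with invariant factors (1,1,1,1,1).

Boundary ∂_2: C_2 → C_1 sends each 2-simplex [p,q,r] to [q,r] − [p,r] + [p,q]. For instance
  ∂bcd = cd − bd + bc,
  ∂bef = ef − bf + be.
This gives a 12×8 integer matrix of rank 7; reducing to Smith normal form yields diagonal entries (1,1,1,1,1,1,1).

Reading off H_k = ker ∂_k / im ∂_{k+1}:

  H_0: rank C_0 − rank ∂_1 = 6 − 5 = 1, and the invariant factors of ∂_1 are all 1, so H_0 ≅ Z.
  H_1: rank ker ∂_1 − rank ∂_2 = (12 − 5) − 7 = 0, and the invariant factors of ∂_2 are all 1, so H_1 ≅ 0.
  H_2: rank ker ∂_2 − rank ∂_3 = (8 − 7) − 0 = 1, and there is no ∂_3, so H_2 ≅ Z.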